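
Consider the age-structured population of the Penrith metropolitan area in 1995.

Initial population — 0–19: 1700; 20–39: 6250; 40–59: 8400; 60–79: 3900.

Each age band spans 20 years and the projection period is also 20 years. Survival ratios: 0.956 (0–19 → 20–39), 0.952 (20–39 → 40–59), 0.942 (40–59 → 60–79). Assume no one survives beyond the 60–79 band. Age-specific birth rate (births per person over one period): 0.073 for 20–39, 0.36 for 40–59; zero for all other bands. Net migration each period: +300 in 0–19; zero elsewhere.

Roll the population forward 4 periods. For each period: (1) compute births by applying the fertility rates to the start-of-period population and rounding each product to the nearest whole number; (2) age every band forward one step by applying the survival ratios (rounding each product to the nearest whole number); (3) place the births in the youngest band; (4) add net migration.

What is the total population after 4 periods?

8361

After projecting period 1:
Births: 6250 × 0.073 = 456, 8400 × 0.36 = 3024 → total 3480
20–39: 1700 × 0.956 = 1625
40–59: 6250 × 0.952 = 5950
60–79: 8400 × 0.942 = 7913
Net migration: 0–19 + 300 → 3780
Giving 3780 / 1625 / 5950 / 7913.
After projecting period 2:
Births: 1625 × 0.073 = 119, 5950 × 0.36 = 2142 → total 2261
20–39: 3780 × 0.956 = 3614
40–59: 1625 × 0.952 = 1547
60–79: 5950 × 0.942 = 5605
Net migration: 0–19 + 300 → 2561
Giving 2561 / 3614 / 1547 / 5605.
After projecting period 3:
Births: 3614 × 0.073 = 264, 1547 × 0.36 = 557 → total 821
20–39: 2561 × 0.956 = 2448
40–59: 3614 × 0.952 = 3441
60–79: 1547 × 0.942 = 1457
Net migration: 0–19 + 300 → 1121
Giving 1121 / 2448 / 3441 / 1457.
After projecting period 4:
Births: 2448 × 0.073 = 179, 3441 × 0.36 = 1239 → total 1418
20–39: 1121 × 0.956 = 1072
40–59: 2448 × 0.952 = 2330
60–79: 3441 × 0.942 = 3241
Net migration: 0–19 + 300 → 1718
Giving 1718 / 1072 / 2330 / 3241.
Total after period 4: 1718 + 1072 + 2330 + 3241 = 8361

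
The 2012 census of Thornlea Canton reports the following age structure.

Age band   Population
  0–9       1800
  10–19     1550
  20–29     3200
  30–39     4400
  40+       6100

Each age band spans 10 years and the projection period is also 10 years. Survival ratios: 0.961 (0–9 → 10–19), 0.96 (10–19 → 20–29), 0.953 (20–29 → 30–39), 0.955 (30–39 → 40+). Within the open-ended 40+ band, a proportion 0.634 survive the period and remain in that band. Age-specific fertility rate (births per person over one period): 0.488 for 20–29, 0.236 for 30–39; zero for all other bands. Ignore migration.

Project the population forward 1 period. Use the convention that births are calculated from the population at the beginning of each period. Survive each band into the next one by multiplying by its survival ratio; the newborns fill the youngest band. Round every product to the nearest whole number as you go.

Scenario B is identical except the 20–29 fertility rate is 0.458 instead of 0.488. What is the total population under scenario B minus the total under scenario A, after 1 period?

After projecting period 1:
Births: 3200 * 0.488 = 1562  |  4400 * 0.236 = 1038 ⇒ total 2600
10–19: 1800 * 0.961 = 1730
20–29: 1550 * 0.96 = 1488
30–39: 3200 * 0.953 = 3050
40+: 4400 * 0.955 + 6100 * 0.634 = 4202 + 3867 = 8069
Giving 2600 / 1730 / 1488 / 3050 / 8069.
Scenario A total after 1 period: 16937
Scenario B projection —
After projecting period 1:
Births: 3200 * 0.458 = 1466  |  4400 * 0.236 = 1038 ⇒ total 2504
10–19: 1800 * 0.961 = 1730
20–29: 1550 * 0.96 = 1488
30–39: 3200 * 0.953 = 3050
40+: 4400 * 0.955 + 6100 * 0.634 = 4202 + 3867 = 8069
Giving 2504 / 1730 / 1488 / 3050 / 8069.
Scenario B total after 1 period: 16841
Difference B − A = 16841 − 16937 = -96

-96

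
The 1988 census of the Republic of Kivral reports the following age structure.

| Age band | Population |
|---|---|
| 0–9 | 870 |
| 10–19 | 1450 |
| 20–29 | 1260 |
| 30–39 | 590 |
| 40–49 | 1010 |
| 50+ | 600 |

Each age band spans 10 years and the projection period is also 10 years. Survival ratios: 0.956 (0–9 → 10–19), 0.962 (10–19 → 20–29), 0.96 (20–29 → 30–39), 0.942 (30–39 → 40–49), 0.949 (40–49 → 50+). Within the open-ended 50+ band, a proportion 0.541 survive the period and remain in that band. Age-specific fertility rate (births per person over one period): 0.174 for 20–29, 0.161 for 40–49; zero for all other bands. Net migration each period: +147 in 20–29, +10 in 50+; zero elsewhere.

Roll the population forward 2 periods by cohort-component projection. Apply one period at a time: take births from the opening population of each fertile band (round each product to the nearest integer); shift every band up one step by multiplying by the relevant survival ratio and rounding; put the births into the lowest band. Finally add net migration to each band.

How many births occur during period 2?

358

Call the bands 1 to 6, youngest first.
Period 1:
Births: 1260 × 0.174 = 219 ; 1010 × 0.161 = 163 → total 382
Band 2: 870 × 0.956 = 832
Band 3: 1450 × 0.962 = 1395
Band 4: 1260 × 0.96 = 1210
Band 5: 590 × 0.942 = 556
Band 6: 1010 × 0.949 + 600 × 0.541 = 958 + 325 = 1283
Net migration: Band 3 + 147 → 1542; Band 6 + 10 → 1293
→ [382, 832, 1542, 1210, 556, 1293]
Period 2:
Births: 1542 × 0.174 = 268 ; 556 × 0.161 = 90 → total 358
Band 2: 382 × 0.956 = 365
Band 3: 832 × 0.962 = 800
Band 4: 1542 × 0.96 = 1480
Band 5: 1210 × 0.942 = 1140
Band 6: 556 × 0.949 + 1293 × 0.541 = 528 + 700 = 1228
Net migration: Band 3 + 147 → 947; Band 6 + 10 → 1238
→ [358, 365, 947, 1480, 1140, 1238]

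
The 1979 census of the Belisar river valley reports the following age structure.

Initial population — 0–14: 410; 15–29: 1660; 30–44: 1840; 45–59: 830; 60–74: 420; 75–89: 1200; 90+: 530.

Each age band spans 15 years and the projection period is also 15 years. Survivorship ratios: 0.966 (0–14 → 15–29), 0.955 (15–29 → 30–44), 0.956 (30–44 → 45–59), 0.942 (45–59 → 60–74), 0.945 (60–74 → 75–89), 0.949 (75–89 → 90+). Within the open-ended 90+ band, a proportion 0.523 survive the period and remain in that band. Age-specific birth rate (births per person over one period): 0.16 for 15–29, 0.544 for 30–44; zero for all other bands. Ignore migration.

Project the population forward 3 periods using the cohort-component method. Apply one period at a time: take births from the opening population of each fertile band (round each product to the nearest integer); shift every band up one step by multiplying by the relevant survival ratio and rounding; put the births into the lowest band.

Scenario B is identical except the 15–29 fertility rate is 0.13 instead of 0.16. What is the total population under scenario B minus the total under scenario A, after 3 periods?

-101

Call the groups 1 to 7, youngest first.
— Period 1 —
Births: 1660 × 0.16 = 266 ; 1840 × 0.544 = 1001 → total 1267
Group 2: 410 × 0.966 = 396
Group 3: 1660 × 0.955 = 1585
Group 4: 1840 × 0.956 = 1759
Group 5: 830 × 0.942 = 782
Group 6: 420 × 0.945 = 397
Group 7: 1200 × 0.949 + 530 × 0.523 = 1139 + 277 = 1416
→ [1267, 396, 1585, 1759, 782, 397, 1416]
— Period 2 —
Births: 396 × 0.16 = 63 ; 1585 × 0.544 = 862 → total 925
Group 2: 1267 × 0.966 = 1224
Group 3: 396 × 0.955 = 378
Group 4: 1585 × 0.956 = 1515
Group 5: 1759 × 0.942 = 1657
Group 6: 782 × 0.945 = 739
Group 7: 397 × 0.949 + 1416 × 0.523 = 377 + 741 = 1118
→ [925, 1224, 378, 1515, 1657, 739, 1118]
— Period 3 —
Births: 1224 × 0.16 = 196 ; 378 × 0.544 = 206 → total 402
Group 2: 925 × 0.966 = 894
Group 3: 1224 × 0.955 = 1169
Group 4: 378 × 0.956 = 361
Group 5: 1515 × 0.942 = 1427
Group 6: 1657 × 0.945 = 1566
Group 7: 739 × 0.949 + 1118 × 0.523 = 701 + 585 = 1286
→ [402, 894, 1169, 361, 1427, 1566, 1286]
Scenario A total after 3 periods: 7105
Scenario B projection —
— Period 1 —
Births: 1660 × 0.13 = 216 ; 1840 × 0.544 = 1001 → total 1217
Group 2: 410 × 0.966 = 396
Group 3: 1660 × 0.955 = 1585
Group 4: 1840 × 0.956 = 1759
Group 5: 830 × 0.942 = 782
Group 6: 420 × 0.945 = 397
Group 7: 1200 × 0.949 + 530 × 0.523 = 1139 + 277 = 1416
→ [1217, 396, 1585, 1759, 782, 397, 1416]
— Period 2 —
Births: 396 × 0.13 = 51 ; 1585 × 0.544 = 862 → total 913
Group 2: 1217 × 0.966 = 1176
Group 3: 396 × 0.955 = 378
Group 4: 1585 × 0.956 = 1515
Group 5: 1759 × 0.942 = 1657
Group 6: 782 × 0.945 = 739
Group 7: 397 × 0.949 + 1416 × 0.523 = 377 + 741 = 1118
→ [913, 1176, 378, 1515, 1657, 739, 1118]
— Period 3 —
Births: 1176 × 0.13 = 153 ; 378 × 0.544 = 206 → total 359
Group 2: 913 × 0.966 = 882
Group 3: 1176 × 0.955 = 1123
Group 4: 378 × 0.956 = 361
Group 5: 1515 × 0.942 = 1427
Group 6: 1657 × 0.945 = 1566
Group 7: 739 × 0.949 + 1118 × 0.523 = 701 + 585 = 1286
→ [359, 882, 1123, 361, 1427, 1566, 1286]
Scenario B total after 3 periods: 7004
Difference B − A = 7004 − 7105 = -101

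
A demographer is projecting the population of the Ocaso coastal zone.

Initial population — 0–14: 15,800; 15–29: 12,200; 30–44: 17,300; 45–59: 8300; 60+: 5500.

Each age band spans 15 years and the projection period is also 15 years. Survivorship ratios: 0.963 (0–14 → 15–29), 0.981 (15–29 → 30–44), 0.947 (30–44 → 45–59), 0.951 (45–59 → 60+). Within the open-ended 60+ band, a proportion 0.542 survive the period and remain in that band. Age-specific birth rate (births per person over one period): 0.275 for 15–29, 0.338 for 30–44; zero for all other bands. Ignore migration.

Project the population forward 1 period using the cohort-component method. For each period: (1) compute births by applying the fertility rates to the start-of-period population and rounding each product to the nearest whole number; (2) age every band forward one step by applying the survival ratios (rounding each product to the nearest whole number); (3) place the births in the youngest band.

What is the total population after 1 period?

63642

[period 1]
Births: 12200 * 0.275 = 3355  |  17300 * 0.338 = 5847 → 9202
15–29: 15800 * 0.963 = 15215
30–44: 12200 * 0.981 = 11968
45–59: 17300 * 0.947 = 16383
60+: 8300 * 0.951 + 5500 * 0.542 = 7893 + 2981 = 10874
End of period: [9202, 15215, 11968, 16383, 10874]
Total after period 1: 9202 + 15215 + 11968 + 16383 + 10874 = 63642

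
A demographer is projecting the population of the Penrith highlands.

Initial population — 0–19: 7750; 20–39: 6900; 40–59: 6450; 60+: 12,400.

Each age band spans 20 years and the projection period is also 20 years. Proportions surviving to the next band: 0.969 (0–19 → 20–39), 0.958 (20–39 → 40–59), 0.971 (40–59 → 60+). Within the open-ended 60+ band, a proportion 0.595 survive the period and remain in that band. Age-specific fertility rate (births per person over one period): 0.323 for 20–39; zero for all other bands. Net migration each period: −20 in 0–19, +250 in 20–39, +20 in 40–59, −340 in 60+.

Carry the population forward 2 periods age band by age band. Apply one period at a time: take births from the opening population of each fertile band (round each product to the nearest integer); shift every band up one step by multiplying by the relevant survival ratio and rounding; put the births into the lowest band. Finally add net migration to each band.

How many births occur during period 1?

2229

Numbering the groups 1..4 from youngest to oldest:
— Period 1 —
Births: 6900 * 0.323 = 2229
Group 2: 7750 * 0.969 = 7510
Group 3: 6900 * 0.958 = 6610
Group 4: 6450 * 0.971 + 12400 * 0.595 = 6263 + 7378 = 13641
Net migration: Group 1 − 20 → 2209; Group 2 + 250 → 7760; Group 3 + 20 → 6630; Group 4 − 340 → 13301
End of period: [2209, 7760, 6630, 13301]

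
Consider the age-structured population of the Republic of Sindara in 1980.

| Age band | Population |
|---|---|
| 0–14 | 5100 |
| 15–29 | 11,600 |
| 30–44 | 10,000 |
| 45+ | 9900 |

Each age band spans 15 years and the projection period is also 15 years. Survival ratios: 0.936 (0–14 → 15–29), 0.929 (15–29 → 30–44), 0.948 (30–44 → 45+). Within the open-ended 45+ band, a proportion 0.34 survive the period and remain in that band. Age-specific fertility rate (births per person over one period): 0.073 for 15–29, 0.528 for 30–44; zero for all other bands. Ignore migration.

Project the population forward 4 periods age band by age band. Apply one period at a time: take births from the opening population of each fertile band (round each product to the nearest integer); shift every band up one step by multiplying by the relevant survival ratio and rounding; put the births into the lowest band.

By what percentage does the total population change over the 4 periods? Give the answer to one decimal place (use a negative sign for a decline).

-47.5

Let group 1 be 0–14 through group 4 = 45+.
After projecting period 1:
Births: 11600 * 0.073 = 847 ; 10000 * 0.528 = 5280 — total 6127
Group 2: 5100 * 0.936 = 4774
Group 3: 11600 * 0.929 = 10776
Group 4: 10000 * 0.948 + 9900 * 0.34 = 9480 + 3366 = 12846
Giving 6127 / 4774 / 10776 / 12846.
After projecting period 2:
Births: 4774 * 0.073 = 349 ; 10776 * 0.528 = 5690 — total 6039
Group 2: 6127 * 0.936 = 5735
Group 3: 4774 * 0.929 = 4435
Group 4: 10776 * 0.948 + 12846 * 0.34 = 10216 + 4368 = 14584
Giving 6039 / 5735 / 4435 / 14584.
After projecting period 3:
Births: 5735 * 0.073 = 419 ; 4435 * 0.528 = 2342 — total 2761
Group 2: 6039 * 0.936 = 5653
Group 3: 5735 * 0.929 = 5328
Group 4: 4435 * 0.948 + 14584 * 0.34 = 4204 + 4959 = 9163
Giving 2761 / 5653 / 5328 / 9163.
After projecting period 4:
Births: 5653 * 0.073 = 413 ; 5328 * 0.528 = 2813 — total 3226
Group 2: 2761 * 0.936 = 2584
Group 3: 5653 * 0.929 = 5252
Group 4: 5328 * 0.948 + 9163 * 0.34 = 5051 + 3115 = 8166
Giving 3226 / 2584 / 5252 / 8166.
Total: 36600 → 19228; change = -17372; percentage change = -47.5%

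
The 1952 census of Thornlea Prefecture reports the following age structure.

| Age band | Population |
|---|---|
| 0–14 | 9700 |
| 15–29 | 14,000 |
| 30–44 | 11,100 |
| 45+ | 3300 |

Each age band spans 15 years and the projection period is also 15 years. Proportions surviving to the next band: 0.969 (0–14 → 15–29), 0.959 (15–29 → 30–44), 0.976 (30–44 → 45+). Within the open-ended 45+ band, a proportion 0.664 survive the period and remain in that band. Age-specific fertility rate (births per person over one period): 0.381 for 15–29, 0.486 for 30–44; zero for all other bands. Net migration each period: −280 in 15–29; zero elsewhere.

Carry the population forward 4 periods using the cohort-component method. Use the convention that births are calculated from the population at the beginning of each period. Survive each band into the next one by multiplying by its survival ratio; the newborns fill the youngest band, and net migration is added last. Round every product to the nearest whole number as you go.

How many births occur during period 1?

10729

Let band 1 be 0–14 through band 4 = 45+.
After projecting period 1:
Births: 14000 × 0.381 = 5334 ; 11100 × 0.486 = 5395 ⇒ total 10729
Band 2: 9700 × 0.969 = 9399
Band 3: 14000 × 0.959 = 13426
Band 4: 11100 × 0.976 + 3300 × 0.664 = 10834 + 2191 = 13025
Net migration: Band 2 − 280 → 9119
End of period: [10729, 9119, 13426, 13025]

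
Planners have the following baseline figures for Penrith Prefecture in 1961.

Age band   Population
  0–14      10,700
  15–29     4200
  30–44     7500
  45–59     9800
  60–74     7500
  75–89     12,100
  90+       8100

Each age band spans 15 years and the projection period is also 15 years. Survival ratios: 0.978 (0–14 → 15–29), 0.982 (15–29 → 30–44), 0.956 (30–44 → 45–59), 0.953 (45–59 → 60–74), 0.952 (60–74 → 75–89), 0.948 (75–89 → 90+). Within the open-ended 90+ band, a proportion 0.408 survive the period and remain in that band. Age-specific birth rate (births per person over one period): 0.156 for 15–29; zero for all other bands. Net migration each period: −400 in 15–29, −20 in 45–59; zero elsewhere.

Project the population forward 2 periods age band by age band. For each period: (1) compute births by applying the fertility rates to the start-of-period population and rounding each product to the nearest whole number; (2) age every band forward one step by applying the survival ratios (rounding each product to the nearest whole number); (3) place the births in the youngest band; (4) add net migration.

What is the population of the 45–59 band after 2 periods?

Numbering the bands 1..7 from youngest to oldest:
— Period 1 —
Births: 4200 * 0.156 = 655
Band 2: 10700 * 0.978 = 10465
Band 3: 4200 * 0.982 = 4124
Band 4: 7500 * 0.956 = 7170
Band 5: 9800 * 0.953 = 9339
Band 6: 7500 * 0.952 = 7140
Band 7: 12100 * 0.948 + 8100 * 0.408 = 11471 + 3305 = 14776
Net migration: Band 2 − 400 → 10065; Band 4 − 20 → 7150
→ [655, 10065, 4124, 7150, 9339, 7140, 14776]
— Period 2 —
Births: 10065 * 0.156 = 1570
Band 2: 655 * 0.978 = 641
Band 3: 10065 * 0.982 = 9884
Band 4: 4124 * 0.956 = 3943
Band 5: 7150 * 0.953 = 6814
Band 6: 9339 * 0.952 = 8891
Band 7: 7140 * 0.948 + 14776 * 0.408 = 6769 + 6029 = 12798
Net migration: Band 2 − 400 → 241; Band 4 − 20 → 3923
→ [1570, 241, 9884, 3923, 6814, 8891, 12798]

3923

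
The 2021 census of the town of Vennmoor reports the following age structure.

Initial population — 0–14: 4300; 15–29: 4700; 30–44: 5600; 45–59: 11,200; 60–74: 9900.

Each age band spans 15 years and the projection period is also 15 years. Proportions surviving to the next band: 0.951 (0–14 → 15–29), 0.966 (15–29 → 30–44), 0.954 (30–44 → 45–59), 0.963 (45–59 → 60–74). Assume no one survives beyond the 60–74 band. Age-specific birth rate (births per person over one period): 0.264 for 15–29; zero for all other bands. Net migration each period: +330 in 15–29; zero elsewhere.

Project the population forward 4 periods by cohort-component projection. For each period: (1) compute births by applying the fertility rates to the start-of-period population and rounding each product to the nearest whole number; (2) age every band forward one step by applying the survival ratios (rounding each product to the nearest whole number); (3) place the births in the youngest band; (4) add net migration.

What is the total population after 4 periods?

7794

Call the bands 1 to 5, youngest first.
[period 1]
Births: 4700 × 0.264 = 1241
Band 2: 4300 × 0.951 = 4089
Band 3: 4700 × 0.966 = 4540
Band 4: 5600 × 0.954 = 5342
Band 5: 11200 × 0.963 = 10786
Net migration: Band 2 + 330 → 4419
→ [1241, 4419, 4540, 5342, 10786]
[period 2]
Births: 4419 × 0.264 = 1167
Band 2: 1241 × 0.951 = 1180
Band 3: 4419 × 0.966 = 4269
Band 4: 4540 × 0.954 = 4331
Band 5: 5342 × 0.963 = 5144
Net migration: Band 2 + 330 → 1510
→ [1167, 1510, 4269, 4331, 5144]
[period 3]
Births: 1510 × 0.264 = 399
Band 2: 1167 × 0.951 = 1110
Band 3: 1510 × 0.966 = 1459
Band 4: 4269 × 0.954 = 4073
Band 5: 4331 × 0.963 = 4171
Net migration: Band 2 + 330 → 1440
→ [399, 1440, 1459, 4073, 4171]
[period 4]
Births: 1440 × 0.264 = 380
Band 2: 399 × 0.951 = 379
Band 3: 1440 × 0.966 = 1391
Band 4: 1459 × 0.954 = 1392
Band 5: 4073 × 0.963 = 3922
Net migration: Band 2 + 330 → 709
→ [380, 709, 1391, 1392, 3922]
Total after period 4: 380 + 709 + 1391 + 1392 + 3922 = 7794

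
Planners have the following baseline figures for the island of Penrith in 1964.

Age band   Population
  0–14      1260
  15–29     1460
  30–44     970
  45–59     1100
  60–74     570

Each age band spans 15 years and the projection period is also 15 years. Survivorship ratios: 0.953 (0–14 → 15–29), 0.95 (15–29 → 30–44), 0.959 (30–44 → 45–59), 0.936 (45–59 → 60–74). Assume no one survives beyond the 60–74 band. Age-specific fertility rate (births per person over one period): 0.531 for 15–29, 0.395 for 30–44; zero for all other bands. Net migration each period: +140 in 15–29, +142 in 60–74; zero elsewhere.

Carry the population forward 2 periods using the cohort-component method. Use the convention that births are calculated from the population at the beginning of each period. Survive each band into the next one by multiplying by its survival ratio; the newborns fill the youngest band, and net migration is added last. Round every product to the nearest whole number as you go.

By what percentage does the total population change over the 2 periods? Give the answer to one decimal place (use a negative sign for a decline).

14.2

— Period 1 —
Births: 1460 × 0.531 = 775, 970 × 0.395 = 383 → total 1158
15–29: 1260 × 0.953 = 1201
30–44: 1460 × 0.95 = 1387
45–59: 970 × 0.959 = 930
60–74: 1100 × 0.936 = 1030
Net migration: 15–29 + 140 → 1341; 60–74 + 142 → 1172
End of period: [1158, 1341, 1387, 930, 1172]
— Period 2 —
Births: 1341 × 0.531 = 712, 1387 × 0.395 = 548 → total 1260
15–29: 1158 × 0.953 = 1104
30–44: 1341 × 0.95 = 1274
45–59: 1387 × 0.959 = 1330
60–74: 930 × 0.936 = 870
Net migration: 15–29 + 140 → 1244; 60–74 + 142 → 1012
End of period: [1260, 1244, 1274, 1330, 1012]
Total: 5360 → 6120; change = 760; percentage change = 14.2%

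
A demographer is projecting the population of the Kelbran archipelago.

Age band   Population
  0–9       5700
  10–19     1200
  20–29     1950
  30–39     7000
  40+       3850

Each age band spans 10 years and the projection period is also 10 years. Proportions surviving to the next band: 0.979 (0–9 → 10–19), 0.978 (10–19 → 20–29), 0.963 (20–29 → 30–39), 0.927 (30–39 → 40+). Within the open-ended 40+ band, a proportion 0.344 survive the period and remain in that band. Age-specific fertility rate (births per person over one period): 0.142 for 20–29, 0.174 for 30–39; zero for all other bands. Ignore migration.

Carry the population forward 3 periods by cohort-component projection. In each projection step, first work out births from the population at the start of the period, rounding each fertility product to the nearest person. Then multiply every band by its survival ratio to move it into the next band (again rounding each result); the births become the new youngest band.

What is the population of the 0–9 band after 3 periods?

After projecting period 1:
Births: 1950 × 0.142 = 277 ; 7000 × 0.174 = 1218 ⇒ total 1495
10–19: 5700 × 0.979 = 5580
20–29: 1200 × 0.978 = 1174
30–39: 1950 × 0.963 = 1878
40+: 7000 × 0.927 + 3850 × 0.344 = 6489 + 1324 = 7813
Population now: 0–9=1495, 10–19=5580, 20–29=1174, 30–39=1878, 40+=7813
After projecting period 2:
Births: 1174 × 0.142 = 167 ; 1878 × 0.174 = 327 ⇒ total 494
10–19: 1495 × 0.979 = 1464
20–29: 5580 × 0.978 = 5457
30–39: 1174 × 0.963 = 1131
40+: 1878 × 0.927 + 7813 × 0.344 = 1741 + 2688 = 4429
Population now: 0–9=494, 10–19=1464, 20–29=5457, 30–39=1131, 40+=4429
After projecting period 3:
Births: 5457 × 0.142 = 775 ; 1131 × 0.174 = 197 ⇒ total 972
10–19: 494 × 0.979 = 484
20–29: 1464 × 0.978 = 1432
30–39: 5457 × 0.963 = 5255
40+: 1131 × 0.927 + 4429 × 0.344 = 1048 + 1524 = 2572
Population now: 0–9=972, 10–19=484, 20–29=1432, 30–39=5255, 40+=2572

972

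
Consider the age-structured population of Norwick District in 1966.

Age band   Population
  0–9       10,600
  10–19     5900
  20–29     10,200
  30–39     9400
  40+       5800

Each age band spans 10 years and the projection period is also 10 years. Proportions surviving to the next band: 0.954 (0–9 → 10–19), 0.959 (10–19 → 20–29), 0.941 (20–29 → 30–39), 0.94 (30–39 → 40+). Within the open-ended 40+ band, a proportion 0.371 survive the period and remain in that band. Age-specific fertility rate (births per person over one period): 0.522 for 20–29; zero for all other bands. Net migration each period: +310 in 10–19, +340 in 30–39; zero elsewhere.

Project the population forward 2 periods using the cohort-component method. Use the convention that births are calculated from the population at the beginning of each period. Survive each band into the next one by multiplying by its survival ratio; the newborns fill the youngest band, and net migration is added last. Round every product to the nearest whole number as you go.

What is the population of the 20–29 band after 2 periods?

9995

(Groups numbered youngest = 1 to oldest = 5.)
[period 1]
Births: 10200 * 0.522 = 5324
Group 2: 10600 * 0.954 = 10112
Group 3: 5900 * 0.959 = 5658
Group 4: 10200 * 0.941 = 9598
Group 5: 9400 * 0.94 + 5800 * 0.371 = 8836 + 2152 = 10988
Net migration: Group 2 + 310 → 10422; Group 4 + 340 → 9938
End of period: [5324, 10422, 5658, 9938, 10988]
[period 2]
Births: 5658 * 0.522 = 2953
Group 2: 5324 * 0.954 = 5079
Group 3: 10422 * 0.959 = 9995
Group 4: 5658 * 0.941 = 5324
Group 5: 9938 * 0.94 + 10988 * 0.371 = 9342 + 4077 = 13419
Net migration: Group 2 + 310 → 5389; Group 4 + 340 → 5664
End of period: [2953, 5389, 9995, 5664, 13419]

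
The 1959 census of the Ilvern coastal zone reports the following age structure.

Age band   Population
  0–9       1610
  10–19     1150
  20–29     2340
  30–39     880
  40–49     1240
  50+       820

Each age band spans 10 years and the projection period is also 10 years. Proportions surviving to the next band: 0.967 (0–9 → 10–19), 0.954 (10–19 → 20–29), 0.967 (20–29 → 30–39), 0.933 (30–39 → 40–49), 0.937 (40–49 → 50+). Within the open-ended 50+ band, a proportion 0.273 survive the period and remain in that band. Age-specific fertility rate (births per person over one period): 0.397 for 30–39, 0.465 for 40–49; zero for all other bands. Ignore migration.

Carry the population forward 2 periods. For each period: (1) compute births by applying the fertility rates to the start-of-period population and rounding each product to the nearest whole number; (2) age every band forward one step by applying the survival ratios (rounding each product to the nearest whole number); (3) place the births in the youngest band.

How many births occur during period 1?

926

[period 1]
Births: 880 × 0.397 = 349, 1240 × 0.465 = 577 → 926
10–19: 1610 × 0.967 = 1557
20–29: 1150 × 0.954 = 1097
30–39: 2340 × 0.967 = 2263
40–49: 880 × 0.933 = 821
50+: 1240 × 0.937 + 820 × 0.273 = 1162 + 224 = 1386
End of period: [926, 1557, 1097, 2263, 821, 1386]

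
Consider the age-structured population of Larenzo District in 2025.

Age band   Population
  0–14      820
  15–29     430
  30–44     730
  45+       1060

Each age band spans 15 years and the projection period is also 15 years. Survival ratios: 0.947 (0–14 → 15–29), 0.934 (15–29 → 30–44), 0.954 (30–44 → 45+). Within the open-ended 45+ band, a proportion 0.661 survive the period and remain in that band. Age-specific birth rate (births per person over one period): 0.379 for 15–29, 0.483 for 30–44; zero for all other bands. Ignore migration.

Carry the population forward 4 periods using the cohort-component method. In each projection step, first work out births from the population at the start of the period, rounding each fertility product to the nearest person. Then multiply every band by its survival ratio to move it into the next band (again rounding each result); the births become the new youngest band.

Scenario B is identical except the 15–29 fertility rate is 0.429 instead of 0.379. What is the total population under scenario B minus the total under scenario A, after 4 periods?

129

Let group 1 be 0–14 through group 4 = 45+.
Period 1.
Births: 430 × 0.379 = 163  |  730 × 0.483 = 353 — total 516
Group 2: 820 × 0.947 = 777
Group 3: 430 × 0.934 = 402
Group 4: 730 × 0.954 + 1060 × 0.661 = 696 + 701 = 1397
Population now: 0–14=516, 15–29=777, 30–44=402, 45+=1397
Period 2.
Births: 777 × 0.379 = 294  |  402 × 0.483 = 194 — total 488
Group 2: 516 × 0.947 = 489
Group 3: 777 × 0.934 = 726
Group 4: 402 × 0.954 + 1397 × 0.661 = 384 + 923 = 1307
Population now: 0–14=488, 15–29=489, 30–44=726, 45+=1307
Period 3.
Births: 489 × 0.379 = 185  |  726 × 0.483 = 351 — total 536
Group 2: 488 × 0.947 = 462
Group 3: 489 × 0.934 = 457
Group 4: 726 × 0.954 + 1307 × 0.661 = 693 + 864 = 1557
Population now: 0–14=536, 15–29=462, 30–44=457, 45+=1557
Period 4.
Births: 462 × 0.379 = 175  |  457 × 0.483 = 221 — total 396
Group 2: 536 × 0.947 = 508
Group 3: 462 × 0.934 = 432
Group 4: 457 × 0.954 + 1557 × 0.661 = 436 + 1029 = 1465
Population now: 0–14=396, 15–29=508, 30–44=432, 45+=1465
Scenario A total after 4 periods: 2801
Scenario B projection —
Period 1.
Births: 430 × 0.429 = 184  |  730 × 0.483 = 353 — total 537
Group 2: 820 × 0.947 = 777
Group 3: 430 × 0.934 = 402
Group 4: 730 × 0.954 + 1060 × 0.661 = 696 + 701 = 1397
Population now: 0–14=537, 15–29=777, 30–44=402, 45+=1397
Period 2.
Births: 777 × 0.429 = 333  |  402 × 0.483 = 194 — total 527
Group 2: 537 × 0.947 = 509
Group 3: 777 × 0.934 = 726
Group 4: 402 × 0.954 + 1397 × 0.661 = 384 + 923 = 1307
Population now: 0–14=527, 15–29=509, 30–44=726, 45+=1307
Period 3.
Births: 509 × 0.429 = 218  |  726 × 0.483 = 351 — total 569
Group 2: 527 × 0.947 = 499
Group 3: 509 × 0.934 = 475
Group 4: 726 × 0.954 + 1307 × 0.661 = 693 + 864 = 1557
Population now: 0–14=569, 15–29=499, 30–44=475, 45+=1557
Period 4.
Births: 499 × 0.429 = 214  |  475 × 0.483 = 229 — total 443
Group 2: 569 × 0.947 = 539
Group 3: 499 × 0.934 = 466
Group 4: 475 × 0.954 + 1557 × 0.661 = 453 + 1029 = 1482
Population now: 0–14=443, 15–29=539, 30–44=466, 45+=1482
Scenario B total after 4 periods: 2930
Difference B − A = 2930 − 2801 = 129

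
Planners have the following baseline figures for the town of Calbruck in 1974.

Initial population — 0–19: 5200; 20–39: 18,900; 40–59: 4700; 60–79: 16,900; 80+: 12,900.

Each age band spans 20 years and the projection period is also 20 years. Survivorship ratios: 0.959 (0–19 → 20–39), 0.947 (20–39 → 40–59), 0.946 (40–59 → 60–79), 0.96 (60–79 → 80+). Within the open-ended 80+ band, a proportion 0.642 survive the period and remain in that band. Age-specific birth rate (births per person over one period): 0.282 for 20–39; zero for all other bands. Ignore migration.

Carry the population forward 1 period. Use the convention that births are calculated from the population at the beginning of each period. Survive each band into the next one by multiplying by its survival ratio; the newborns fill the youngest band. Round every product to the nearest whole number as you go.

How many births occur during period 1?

Numbering the bands 1..5 from youngest to oldest:
Period 1.
Births: 18900 × 0.282 = 5330
Band 2: 5200 × 0.959 = 4987
Band 3: 18900 × 0.947 = 17898
Band 4: 4700 × 0.946 = 4446
Band 5: 16900 × 0.96 + 12900 × 0.642 = 16224 + 8282 = 24506
→ [5330, 4987, 17898, 4446, 24506]

5330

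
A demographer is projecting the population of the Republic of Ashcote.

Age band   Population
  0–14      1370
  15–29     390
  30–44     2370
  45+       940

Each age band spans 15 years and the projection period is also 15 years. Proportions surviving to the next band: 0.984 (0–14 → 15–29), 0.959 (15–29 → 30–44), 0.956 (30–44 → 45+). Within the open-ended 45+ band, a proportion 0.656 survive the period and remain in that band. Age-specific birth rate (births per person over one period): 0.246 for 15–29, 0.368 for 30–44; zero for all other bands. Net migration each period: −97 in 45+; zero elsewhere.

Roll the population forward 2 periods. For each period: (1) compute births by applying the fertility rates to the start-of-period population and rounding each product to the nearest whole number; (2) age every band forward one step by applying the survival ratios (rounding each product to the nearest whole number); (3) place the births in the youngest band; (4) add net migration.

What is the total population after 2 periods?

Period 1:
Births: 390 × 0.246 = 96  |  2370 × 0.368 = 872 → total 968
15–29: 1370 × 0.984 = 1348
30–44: 390 × 0.959 = 374
45+: 2370 × 0.956 + 940 × 0.656 = 2266 + 617 = 2883
Net migration: 45+ − 97 → 2786
End of period: [968, 1348, 374, 2786]
Period 2:
Births: 1348 × 0.246 = 332  |  374 × 0.368 = 138 → total 470
15–29: 968 × 0.984 = 953
30–44: 1348 × 0.959 = 1293
45+: 374 × 0.956 + 2786 × 0.656 = 358 + 1828 = 2186
Net migration: 45+ − 97 → 2089
End of period: [470, 953, 1293, 2089]
Total after period 2: 470 + 953 + 1293 + 2089 = 4805

4805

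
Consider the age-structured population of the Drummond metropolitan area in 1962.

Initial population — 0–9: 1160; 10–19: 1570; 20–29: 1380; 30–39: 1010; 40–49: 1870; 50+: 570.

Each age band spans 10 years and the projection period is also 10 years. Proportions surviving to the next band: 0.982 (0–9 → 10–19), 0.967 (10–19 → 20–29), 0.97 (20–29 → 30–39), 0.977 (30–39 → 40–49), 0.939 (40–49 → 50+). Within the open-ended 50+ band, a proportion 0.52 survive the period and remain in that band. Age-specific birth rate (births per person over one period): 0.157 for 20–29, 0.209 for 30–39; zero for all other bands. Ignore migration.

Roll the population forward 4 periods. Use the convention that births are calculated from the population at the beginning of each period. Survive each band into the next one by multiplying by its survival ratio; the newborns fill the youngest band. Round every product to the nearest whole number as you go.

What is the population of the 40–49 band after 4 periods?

1043

Period 1:
Births: 1380 * 0.157 = 217, 1010 * 0.209 = 211 — total 428
10–19: 1160 * 0.982 = 1139
20–29: 1570 * 0.967 = 1518
30–39: 1380 * 0.97 = 1339
40–49: 1010 * 0.977 = 987
50+: 1870 * 0.939 + 570 * 0.52 = 1756 + 296 = 2052
Population now: 0–9=428, 10–19=1139, 20–29=1518, 30–39=1339, 40–49=987, 50+=2052
Period 2:
Births: 1518 * 0.157 = 238, 1339 * 0.209 = 280 — total 518
10–19: 428 * 0.982 = 420
20–29: 1139 * 0.967 = 1101
30–39: 1518 * 0.97 = 1472
40–49: 1339 * 0.977 = 1308
50+: 987 * 0.939 + 2052 * 0.52 = 927 + 1067 = 1994
Population now: 0–9=518, 10–19=420, 20–29=1101, 30–39=1472, 40–49=1308, 50+=1994
Period 3:
Births: 1101 * 0.157 = 173, 1472 * 0.209 = 308 — total 481
10–19: 518 * 0.982 = 509
20–29: 420 * 0.967 = 406
30–39: 1101 * 0.97 = 1068
40–49: 1472 * 0.977 = 1438
50+: 1308 * 0.939 + 1994 * 0.52 = 1228 + 1037 = 2265
Population now: 0–9=481, 10–19=509, 20–29=406, 30–39=1068, 40–49=1438, 50+=2265
Period 4:
Births: 406 * 0.157 = 64, 1068 * 0.209 = 223 — total 287
10–19: 481 * 0.982 = 472
20–29: 509 * 0.967 = 492
30–39: 406 * 0.97 = 394
40–49: 1068 * 0.977 = 1043
50+: 1438 * 0.939 + 2265 * 0.52 = 1350 + 1178 = 2528
Population now: 0–9=287, 10–19=472, 20–29=492, 30–39=394, 40–49=1043, 50+=2528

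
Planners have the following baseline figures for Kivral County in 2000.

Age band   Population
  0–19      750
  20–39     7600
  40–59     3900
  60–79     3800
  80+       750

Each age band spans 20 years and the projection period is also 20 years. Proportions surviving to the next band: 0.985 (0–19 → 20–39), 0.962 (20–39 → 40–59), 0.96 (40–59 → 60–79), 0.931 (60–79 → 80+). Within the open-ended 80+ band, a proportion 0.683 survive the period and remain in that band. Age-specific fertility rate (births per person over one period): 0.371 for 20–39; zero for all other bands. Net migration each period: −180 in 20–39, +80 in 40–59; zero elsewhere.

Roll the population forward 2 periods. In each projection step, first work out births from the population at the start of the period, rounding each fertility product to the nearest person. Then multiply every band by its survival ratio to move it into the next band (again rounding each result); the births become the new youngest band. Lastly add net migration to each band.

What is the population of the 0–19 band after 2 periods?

Period 1:
Births: 7600 × 0.371 = 2820
20–39: 750 × 0.985 = 739
40–59: 7600 × 0.962 = 7311
60–79: 3900 × 0.96 = 3744
80+: 3800 × 0.931 + 750 × 0.683 = 3538 + 512 = 4050
Net migration: 20–39 − 180 → 559; 40–59 + 80 → 7391
Giving 2820 / 559 / 7391 / 3744 / 4050.
Period 2:
Births: 559 × 0.371 = 207
20–39: 2820 × 0.985 = 2778
40–59: 559 × 0.962 = 538
60–79: 7391 × 0.96 = 7095
80+: 3744 × 0.931 + 4050 × 0.683 = 3486 + 2766 = 6252
Net migration: 20–39 − 180 → 2598; 40–59 + 80 → 618
Giving 207 / 2598 / 618 / 7095 / 6252.

207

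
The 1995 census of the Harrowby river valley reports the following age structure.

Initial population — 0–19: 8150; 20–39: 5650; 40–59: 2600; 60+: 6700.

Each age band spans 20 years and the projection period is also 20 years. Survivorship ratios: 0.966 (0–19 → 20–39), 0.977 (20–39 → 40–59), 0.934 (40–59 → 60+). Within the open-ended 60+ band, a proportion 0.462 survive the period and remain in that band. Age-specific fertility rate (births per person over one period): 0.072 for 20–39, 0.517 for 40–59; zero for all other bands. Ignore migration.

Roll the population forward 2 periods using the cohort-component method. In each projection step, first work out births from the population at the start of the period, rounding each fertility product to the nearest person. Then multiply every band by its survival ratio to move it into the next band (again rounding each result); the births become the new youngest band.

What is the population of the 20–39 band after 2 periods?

After projecting period 1:
Births: 5650 × 0.072 = 407 ; 2600 × 0.517 = 1344 ⇒ total 1751
20–39: 8150 × 0.966 = 7873
40–59: 5650 × 0.977 = 5520
60+: 2600 × 0.934 + 6700 × 0.462 = 2428 + 3095 = 5523
Giving 1751 / 7873 / 5520 / 5523.
After projecting period 2:
Births: 7873 × 0.072 = 567 ; 5520 × 0.517 = 2854 ⇒ total 3421
20–39: 1751 × 0.966 = 1691
40–59: 7873 × 0.977 = 7692
60+: 5520 × 0.934 + 5523 × 0.462 = 5156 + 2552 = 7708
Giving 3421 / 1691 / 7692 / 7708.

1691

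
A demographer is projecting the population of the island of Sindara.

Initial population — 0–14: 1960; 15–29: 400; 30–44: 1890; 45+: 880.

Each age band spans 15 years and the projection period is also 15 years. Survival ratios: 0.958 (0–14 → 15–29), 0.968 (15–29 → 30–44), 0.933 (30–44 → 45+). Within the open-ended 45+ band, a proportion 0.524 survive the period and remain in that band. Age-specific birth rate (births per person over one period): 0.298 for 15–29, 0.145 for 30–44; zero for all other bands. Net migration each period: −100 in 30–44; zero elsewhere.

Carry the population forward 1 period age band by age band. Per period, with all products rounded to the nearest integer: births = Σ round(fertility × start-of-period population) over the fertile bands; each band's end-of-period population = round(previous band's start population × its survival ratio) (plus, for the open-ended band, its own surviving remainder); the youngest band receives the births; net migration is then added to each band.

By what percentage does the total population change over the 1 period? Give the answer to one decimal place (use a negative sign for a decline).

-6.8

Period 1:
Births: 400 × 0.298 = 119 ; 1890 × 0.145 = 274 — total 393
15–29: 1960 × 0.958 = 1878
30–44: 400 × 0.968 = 387
45+: 1890 × 0.933 + 880 × 0.524 = 1763 + 461 = 2224
Net migration: 30–44 − 100 → 287
Giving 393 / 1878 / 287 / 2224.
Total: 5130 → 4782; change = -348; percentage change = -6.8%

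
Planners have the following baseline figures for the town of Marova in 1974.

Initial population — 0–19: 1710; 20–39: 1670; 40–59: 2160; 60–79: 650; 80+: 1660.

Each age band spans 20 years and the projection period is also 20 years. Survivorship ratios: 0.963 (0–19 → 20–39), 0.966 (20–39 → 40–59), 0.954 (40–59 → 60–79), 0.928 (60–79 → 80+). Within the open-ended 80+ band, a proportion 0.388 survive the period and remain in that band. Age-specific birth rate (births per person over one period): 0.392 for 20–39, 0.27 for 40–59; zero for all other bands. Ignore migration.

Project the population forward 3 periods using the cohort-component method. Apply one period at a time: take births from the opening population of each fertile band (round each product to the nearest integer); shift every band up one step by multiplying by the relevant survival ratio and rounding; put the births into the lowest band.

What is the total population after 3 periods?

6966

Let group 1 be 0–19 through group 5 = 80+.
Period 1:
Births: 1670 × 0.392 = 655, 2160 × 0.27 = 583 → total 1238
Group 2: 1710 × 0.963 = 1647
Group 3: 1670 × 0.966 = 1613
Group 4: 2160 × 0.954 = 2061
Group 5: 650 × 0.928 + 1660 × 0.388 = 603 + 644 = 1247
→ [1238, 1647, 1613, 2061, 1247]
Period 2:
Births: 1647 × 0.392 = 646, 1613 × 0.27 = 436 → total 1082
Group 2: 1238 × 0.963 = 1192
Group 3: 1647 × 0.966 = 1591
Group 4: 1613 × 0.954 = 1539
Group 5: 2061 × 0.928 + 1247 × 0.388 = 1913 + 484 = 2397
→ [1082, 1192, 1591, 1539, 2397]
Period 3:
Births: 1192 × 0.392 = 467, 1591 × 0.27 = 430 → total 897
Group 2: 1082 × 0.963 = 1042
Group 3: 1192 × 0.966 = 1151
Group 4: 1591 × 0.954 = 1518
Group 5: 1539 × 0.928 + 2397 × 0.388 = 1428 + 930 = 2358
→ [897, 1042, 1151, 1518, 2358]
Total after period 3: 897 + 1042 + 1151 + 1518 + 2358 = 6966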